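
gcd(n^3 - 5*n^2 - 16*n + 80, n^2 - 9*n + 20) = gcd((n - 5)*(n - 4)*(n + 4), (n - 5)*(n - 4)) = n^2 - 9*n + 20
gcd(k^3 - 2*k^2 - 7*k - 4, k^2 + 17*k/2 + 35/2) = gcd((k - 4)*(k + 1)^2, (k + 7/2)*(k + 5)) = 1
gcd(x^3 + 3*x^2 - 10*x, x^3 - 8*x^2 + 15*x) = x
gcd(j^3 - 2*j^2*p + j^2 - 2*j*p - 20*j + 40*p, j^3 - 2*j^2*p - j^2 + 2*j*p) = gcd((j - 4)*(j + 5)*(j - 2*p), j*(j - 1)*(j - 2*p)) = -j + 2*p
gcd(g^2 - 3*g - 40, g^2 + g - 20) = g + 5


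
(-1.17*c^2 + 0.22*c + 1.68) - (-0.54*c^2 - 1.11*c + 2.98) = -0.63*c^2 + 1.33*c - 1.3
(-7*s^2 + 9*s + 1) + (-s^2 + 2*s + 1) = -8*s^2 + 11*s + 2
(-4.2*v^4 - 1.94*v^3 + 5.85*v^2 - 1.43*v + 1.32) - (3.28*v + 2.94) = -4.2*v^4 - 1.94*v^3 + 5.85*v^2 - 4.71*v - 1.62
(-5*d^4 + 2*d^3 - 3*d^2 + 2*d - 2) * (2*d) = -10*d^5 + 4*d^4 - 6*d^3 + 4*d^2 - 4*d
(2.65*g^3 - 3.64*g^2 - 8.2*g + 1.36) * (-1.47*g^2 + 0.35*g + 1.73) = -3.8955*g^5 + 6.2783*g^4 + 15.3645*g^3 - 11.1664*g^2 - 13.71*g + 2.3528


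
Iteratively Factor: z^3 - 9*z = (z)*(z^2 - 9) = z*(z - 3)*(z + 3)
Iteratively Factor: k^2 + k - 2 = (k - 1)*(k + 2)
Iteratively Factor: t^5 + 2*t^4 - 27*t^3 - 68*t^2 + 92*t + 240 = (t + 2)*(t^4 - 27*t^2 - 14*t + 120) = (t - 2)*(t + 2)*(t^3 + 2*t^2 - 23*t - 60) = (t - 2)*(t + 2)*(t + 4)*(t^2 - 2*t - 15) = (t - 2)*(t + 2)*(t + 3)*(t + 4)*(t - 5)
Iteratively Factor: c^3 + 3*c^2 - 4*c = (c)*(c^2 + 3*c - 4) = c*(c - 1)*(c + 4)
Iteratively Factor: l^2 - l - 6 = (l + 2)*(l - 3)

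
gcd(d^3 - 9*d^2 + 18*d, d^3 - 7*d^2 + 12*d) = d^2 - 3*d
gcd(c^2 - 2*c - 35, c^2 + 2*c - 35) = 1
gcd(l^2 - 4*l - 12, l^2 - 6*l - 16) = l + 2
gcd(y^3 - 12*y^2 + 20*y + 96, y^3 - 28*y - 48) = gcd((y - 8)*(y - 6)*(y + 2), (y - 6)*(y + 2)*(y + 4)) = y^2 - 4*y - 12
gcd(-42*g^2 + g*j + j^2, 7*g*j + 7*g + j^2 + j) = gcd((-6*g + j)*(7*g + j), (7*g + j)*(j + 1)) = 7*g + j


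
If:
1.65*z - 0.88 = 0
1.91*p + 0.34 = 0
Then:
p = -0.18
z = 0.53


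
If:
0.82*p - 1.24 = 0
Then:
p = 1.51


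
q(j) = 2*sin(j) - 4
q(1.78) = -2.04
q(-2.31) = -5.48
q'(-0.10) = 1.99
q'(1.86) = -0.57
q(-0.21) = -4.42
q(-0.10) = -4.20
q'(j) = 2*cos(j)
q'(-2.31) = -1.35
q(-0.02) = -4.04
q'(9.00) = -1.82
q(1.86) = -2.08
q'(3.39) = -1.94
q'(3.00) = -1.98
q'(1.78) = -0.42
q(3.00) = -3.72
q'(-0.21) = 1.96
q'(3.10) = -2.00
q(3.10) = -3.92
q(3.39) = -4.49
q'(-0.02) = 2.00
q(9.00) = -3.18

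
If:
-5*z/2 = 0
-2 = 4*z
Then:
No Solution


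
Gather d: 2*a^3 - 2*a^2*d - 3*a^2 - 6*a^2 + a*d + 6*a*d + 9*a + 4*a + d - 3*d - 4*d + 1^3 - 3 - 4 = 2*a^3 - 9*a^2 + 13*a + d*(-2*a^2 + 7*a - 6) - 6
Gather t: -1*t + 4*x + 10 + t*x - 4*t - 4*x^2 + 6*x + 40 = t*(x - 5) - 4*x^2 + 10*x + 50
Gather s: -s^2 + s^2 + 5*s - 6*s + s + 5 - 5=0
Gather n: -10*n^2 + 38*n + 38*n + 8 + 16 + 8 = -10*n^2 + 76*n + 32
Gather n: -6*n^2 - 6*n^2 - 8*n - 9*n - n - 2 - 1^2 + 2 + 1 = -12*n^2 - 18*n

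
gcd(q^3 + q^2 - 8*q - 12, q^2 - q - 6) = q^2 - q - 6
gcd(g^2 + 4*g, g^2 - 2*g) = g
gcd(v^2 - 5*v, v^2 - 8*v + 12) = 1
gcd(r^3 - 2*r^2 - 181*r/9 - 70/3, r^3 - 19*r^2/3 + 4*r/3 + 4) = r - 6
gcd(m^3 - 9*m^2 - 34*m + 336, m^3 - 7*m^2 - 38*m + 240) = m^2 - 2*m - 48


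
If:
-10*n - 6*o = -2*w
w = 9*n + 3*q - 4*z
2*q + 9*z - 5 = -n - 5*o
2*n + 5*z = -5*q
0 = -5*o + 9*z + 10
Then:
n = 425/591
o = 280/197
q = 20/591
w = 4645/591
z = -190/591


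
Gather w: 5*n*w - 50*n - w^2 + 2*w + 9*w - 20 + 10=-50*n - w^2 + w*(5*n + 11) - 10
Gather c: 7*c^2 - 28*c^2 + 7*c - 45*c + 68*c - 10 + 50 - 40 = -21*c^2 + 30*c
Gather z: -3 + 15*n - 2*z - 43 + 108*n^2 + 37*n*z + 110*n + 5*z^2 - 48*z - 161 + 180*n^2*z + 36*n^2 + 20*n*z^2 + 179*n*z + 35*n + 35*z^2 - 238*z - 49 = 144*n^2 + 160*n + z^2*(20*n + 40) + z*(180*n^2 + 216*n - 288) - 256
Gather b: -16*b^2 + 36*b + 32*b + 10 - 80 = -16*b^2 + 68*b - 70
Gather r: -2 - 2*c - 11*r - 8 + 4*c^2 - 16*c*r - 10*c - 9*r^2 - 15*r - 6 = 4*c^2 - 12*c - 9*r^2 + r*(-16*c - 26) - 16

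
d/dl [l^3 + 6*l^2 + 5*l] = 3*l^2 + 12*l + 5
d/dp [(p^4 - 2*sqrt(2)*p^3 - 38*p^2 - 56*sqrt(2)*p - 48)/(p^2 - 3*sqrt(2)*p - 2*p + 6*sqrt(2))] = (-(-2*p + 2 + 3*sqrt(2))*(-p^4 + 2*sqrt(2)*p^3 + 38*p^2 + 56*sqrt(2)*p + 48) + 2*(p^2 - 3*sqrt(2)*p - 2*p + 6*sqrt(2))*(2*p^3 - 3*sqrt(2)*p^2 - 38*p - 28*sqrt(2)))/(p^2 - 3*sqrt(2)*p - 2*p + 6*sqrt(2))^2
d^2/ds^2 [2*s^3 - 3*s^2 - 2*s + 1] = 12*s - 6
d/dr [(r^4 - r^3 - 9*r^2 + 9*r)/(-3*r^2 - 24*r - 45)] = (-2*r^3 - 11*r^2 + 40*r - 15)/(3*(r^2 + 10*r + 25))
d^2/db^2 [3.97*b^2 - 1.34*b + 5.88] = 7.94000000000000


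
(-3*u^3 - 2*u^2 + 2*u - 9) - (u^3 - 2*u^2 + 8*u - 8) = -4*u^3 - 6*u - 1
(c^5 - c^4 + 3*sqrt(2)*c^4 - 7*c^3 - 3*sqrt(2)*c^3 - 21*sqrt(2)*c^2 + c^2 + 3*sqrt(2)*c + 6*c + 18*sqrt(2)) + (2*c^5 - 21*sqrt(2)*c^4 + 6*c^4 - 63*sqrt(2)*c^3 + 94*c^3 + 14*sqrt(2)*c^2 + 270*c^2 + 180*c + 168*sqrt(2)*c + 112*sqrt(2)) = 3*c^5 - 18*sqrt(2)*c^4 + 5*c^4 - 66*sqrt(2)*c^3 + 87*c^3 - 7*sqrt(2)*c^2 + 271*c^2 + 186*c + 171*sqrt(2)*c + 130*sqrt(2)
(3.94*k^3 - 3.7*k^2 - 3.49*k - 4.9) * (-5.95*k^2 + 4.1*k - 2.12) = -23.443*k^5 + 38.169*k^4 - 2.7573*k^3 + 22.69*k^2 - 12.6912*k + 10.388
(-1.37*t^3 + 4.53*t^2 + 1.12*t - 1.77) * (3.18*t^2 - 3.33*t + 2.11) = -4.3566*t^5 + 18.9675*t^4 - 14.414*t^3 + 0.200099999999998*t^2 + 8.2573*t - 3.7347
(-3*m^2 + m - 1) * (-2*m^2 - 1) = 6*m^4 - 2*m^3 + 5*m^2 - m + 1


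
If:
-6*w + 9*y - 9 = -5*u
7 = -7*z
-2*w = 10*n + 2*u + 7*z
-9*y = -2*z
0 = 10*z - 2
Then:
No Solution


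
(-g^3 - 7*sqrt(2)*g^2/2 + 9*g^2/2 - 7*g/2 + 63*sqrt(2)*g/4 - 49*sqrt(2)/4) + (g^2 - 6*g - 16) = -g^3 - 7*sqrt(2)*g^2/2 + 11*g^2/2 - 19*g/2 + 63*sqrt(2)*g/4 - 49*sqrt(2)/4 - 16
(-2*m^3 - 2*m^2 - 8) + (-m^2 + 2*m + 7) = -2*m^3 - 3*m^2 + 2*m - 1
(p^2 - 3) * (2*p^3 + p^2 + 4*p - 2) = 2*p^5 + p^4 - 2*p^3 - 5*p^2 - 12*p + 6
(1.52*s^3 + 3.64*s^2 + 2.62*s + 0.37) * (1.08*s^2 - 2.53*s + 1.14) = 1.6416*s^5 + 0.0856000000000008*s^4 - 4.6468*s^3 - 2.0794*s^2 + 2.0507*s + 0.4218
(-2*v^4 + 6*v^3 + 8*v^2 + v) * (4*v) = -8*v^5 + 24*v^4 + 32*v^3 + 4*v^2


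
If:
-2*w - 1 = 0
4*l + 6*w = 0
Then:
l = 3/4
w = -1/2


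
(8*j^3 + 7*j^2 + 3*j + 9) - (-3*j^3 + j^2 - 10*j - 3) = 11*j^3 + 6*j^2 + 13*j + 12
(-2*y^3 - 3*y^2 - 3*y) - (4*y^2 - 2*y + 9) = -2*y^3 - 7*y^2 - y - 9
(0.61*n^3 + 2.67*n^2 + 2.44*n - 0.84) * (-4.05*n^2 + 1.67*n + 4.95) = -2.4705*n^5 - 9.7948*n^4 - 2.4036*n^3 + 20.6933*n^2 + 10.6752*n - 4.158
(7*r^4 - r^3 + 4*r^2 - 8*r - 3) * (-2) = -14*r^4 + 2*r^3 - 8*r^2 + 16*r + 6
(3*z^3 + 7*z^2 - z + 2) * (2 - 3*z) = -9*z^4 - 15*z^3 + 17*z^2 - 8*z + 4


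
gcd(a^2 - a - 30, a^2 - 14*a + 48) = a - 6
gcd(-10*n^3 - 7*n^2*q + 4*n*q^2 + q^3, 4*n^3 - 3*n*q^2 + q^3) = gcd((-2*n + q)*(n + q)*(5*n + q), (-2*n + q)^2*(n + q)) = -2*n^2 - n*q + q^2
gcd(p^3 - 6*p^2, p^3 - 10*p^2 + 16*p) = p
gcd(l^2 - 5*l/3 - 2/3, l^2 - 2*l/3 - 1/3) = l + 1/3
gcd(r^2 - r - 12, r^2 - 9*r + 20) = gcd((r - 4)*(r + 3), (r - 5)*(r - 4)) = r - 4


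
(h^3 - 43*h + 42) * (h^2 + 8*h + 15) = h^5 + 8*h^4 - 28*h^3 - 302*h^2 - 309*h + 630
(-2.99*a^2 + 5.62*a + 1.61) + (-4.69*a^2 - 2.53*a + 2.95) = -7.68*a^2 + 3.09*a + 4.56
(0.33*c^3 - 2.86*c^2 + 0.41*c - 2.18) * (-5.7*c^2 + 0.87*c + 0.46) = -1.881*c^5 + 16.5891*c^4 - 4.6734*c^3 + 11.4671*c^2 - 1.708*c - 1.0028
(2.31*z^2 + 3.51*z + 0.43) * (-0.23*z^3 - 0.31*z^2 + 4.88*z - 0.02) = -0.5313*z^5 - 1.5234*z^4 + 10.0858*z^3 + 16.9493*z^2 + 2.0282*z - 0.0086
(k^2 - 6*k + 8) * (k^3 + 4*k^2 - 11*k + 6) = k^5 - 2*k^4 - 27*k^3 + 104*k^2 - 124*k + 48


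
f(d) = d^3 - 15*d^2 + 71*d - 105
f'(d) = 3*d^2 - 30*d + 71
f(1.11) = -43.30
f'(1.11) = 41.40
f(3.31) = 1.93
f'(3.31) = 4.57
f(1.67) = -23.61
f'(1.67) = 29.27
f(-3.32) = -542.65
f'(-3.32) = 203.67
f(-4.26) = -756.98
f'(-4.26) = 253.24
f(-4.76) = -890.67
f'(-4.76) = 281.77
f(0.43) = -77.16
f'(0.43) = 58.65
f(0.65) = -64.91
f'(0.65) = 52.77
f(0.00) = -105.00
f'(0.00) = 71.00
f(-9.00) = -2688.00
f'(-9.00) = 584.00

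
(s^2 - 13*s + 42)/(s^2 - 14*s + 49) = (s - 6)/(s - 7)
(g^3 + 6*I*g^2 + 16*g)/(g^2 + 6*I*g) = (g^2 + 6*I*g + 16)/(g + 6*I)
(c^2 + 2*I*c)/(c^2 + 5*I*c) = (c + 2*I)/(c + 5*I)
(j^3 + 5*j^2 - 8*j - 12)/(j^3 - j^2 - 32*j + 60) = (j + 1)/(j - 5)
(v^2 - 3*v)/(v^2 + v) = (v - 3)/(v + 1)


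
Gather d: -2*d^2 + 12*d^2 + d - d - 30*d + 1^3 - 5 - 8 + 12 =10*d^2 - 30*d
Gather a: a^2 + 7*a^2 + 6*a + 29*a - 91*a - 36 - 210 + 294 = 8*a^2 - 56*a + 48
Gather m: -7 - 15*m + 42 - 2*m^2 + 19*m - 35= -2*m^2 + 4*m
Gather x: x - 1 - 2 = x - 3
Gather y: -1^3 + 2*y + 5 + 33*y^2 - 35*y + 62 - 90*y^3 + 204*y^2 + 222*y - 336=-90*y^3 + 237*y^2 + 189*y - 270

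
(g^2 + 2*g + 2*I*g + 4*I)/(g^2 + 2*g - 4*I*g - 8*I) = (g + 2*I)/(g - 4*I)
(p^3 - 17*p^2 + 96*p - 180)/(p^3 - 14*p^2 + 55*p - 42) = (p^2 - 11*p + 30)/(p^2 - 8*p + 7)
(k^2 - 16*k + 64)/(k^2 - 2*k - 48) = (k - 8)/(k + 6)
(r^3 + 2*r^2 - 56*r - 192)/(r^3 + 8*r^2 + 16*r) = (r^2 - 2*r - 48)/(r*(r + 4))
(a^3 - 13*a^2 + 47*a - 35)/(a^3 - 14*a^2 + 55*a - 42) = (a - 5)/(a - 6)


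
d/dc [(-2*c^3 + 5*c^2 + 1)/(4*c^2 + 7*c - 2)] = (-8*c^4 - 28*c^3 + 47*c^2 - 28*c - 7)/(16*c^4 + 56*c^3 + 33*c^2 - 28*c + 4)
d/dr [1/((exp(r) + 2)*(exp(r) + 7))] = (-2*exp(r) - 9)*exp(r)/(exp(4*r) + 18*exp(3*r) + 109*exp(2*r) + 252*exp(r) + 196)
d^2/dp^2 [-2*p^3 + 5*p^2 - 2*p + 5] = 10 - 12*p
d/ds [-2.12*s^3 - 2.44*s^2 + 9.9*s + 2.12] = -6.36*s^2 - 4.88*s + 9.9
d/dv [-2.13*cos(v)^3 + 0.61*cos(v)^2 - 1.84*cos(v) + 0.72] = (6.39*cos(v)^2 - 1.22*cos(v) + 1.84)*sin(v)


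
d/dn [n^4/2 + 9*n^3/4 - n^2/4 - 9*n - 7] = 2*n^3 + 27*n^2/4 - n/2 - 9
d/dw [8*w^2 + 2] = 16*w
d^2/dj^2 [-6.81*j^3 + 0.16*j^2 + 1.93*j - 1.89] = 0.32 - 40.86*j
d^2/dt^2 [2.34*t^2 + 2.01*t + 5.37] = 4.68000000000000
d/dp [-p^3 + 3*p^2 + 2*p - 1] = -3*p^2 + 6*p + 2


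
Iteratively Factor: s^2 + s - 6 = (s + 3)*(s - 2)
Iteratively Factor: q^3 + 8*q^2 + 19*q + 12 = (q + 3)*(q^2 + 5*q + 4) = (q + 3)*(q + 4)*(q + 1)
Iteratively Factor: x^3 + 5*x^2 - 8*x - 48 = (x + 4)*(x^2 + x - 12) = (x - 3)*(x + 4)*(x + 4)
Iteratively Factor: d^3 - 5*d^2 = (d - 5)*(d^2) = d*(d - 5)*(d)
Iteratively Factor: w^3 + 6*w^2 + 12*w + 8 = (w + 2)*(w^2 + 4*w + 4) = (w + 2)^2*(w + 2)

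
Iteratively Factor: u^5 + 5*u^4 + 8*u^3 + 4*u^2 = (u)*(u^4 + 5*u^3 + 8*u^2 + 4*u) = u*(u + 2)*(u^3 + 3*u^2 + 2*u) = u*(u + 1)*(u + 2)*(u^2 + 2*u) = u*(u + 1)*(u + 2)^2*(u)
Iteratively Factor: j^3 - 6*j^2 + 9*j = (j - 3)*(j^2 - 3*j) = (j - 3)^2*(j)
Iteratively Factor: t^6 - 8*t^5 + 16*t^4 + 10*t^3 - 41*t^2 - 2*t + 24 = (t - 2)*(t^5 - 6*t^4 + 4*t^3 + 18*t^2 - 5*t - 12) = (t - 2)*(t + 1)*(t^4 - 7*t^3 + 11*t^2 + 7*t - 12) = (t - 3)*(t - 2)*(t + 1)*(t^3 - 4*t^2 - t + 4) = (t - 3)*(t - 2)*(t - 1)*(t + 1)*(t^2 - 3*t - 4) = (t - 4)*(t - 3)*(t - 2)*(t - 1)*(t + 1)*(t + 1)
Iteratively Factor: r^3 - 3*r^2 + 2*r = (r - 1)*(r^2 - 2*r) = r*(r - 1)*(r - 2)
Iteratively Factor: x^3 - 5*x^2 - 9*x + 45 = (x - 5)*(x^2 - 9) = (x - 5)*(x + 3)*(x - 3)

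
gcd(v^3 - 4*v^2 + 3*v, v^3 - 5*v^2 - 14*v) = v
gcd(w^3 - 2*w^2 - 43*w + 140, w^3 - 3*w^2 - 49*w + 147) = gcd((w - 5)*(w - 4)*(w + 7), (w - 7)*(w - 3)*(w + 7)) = w + 7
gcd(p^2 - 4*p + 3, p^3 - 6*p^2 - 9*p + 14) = p - 1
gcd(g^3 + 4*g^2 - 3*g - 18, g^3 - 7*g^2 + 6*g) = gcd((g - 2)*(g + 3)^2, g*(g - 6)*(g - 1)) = 1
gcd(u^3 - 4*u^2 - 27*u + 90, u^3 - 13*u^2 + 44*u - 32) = 1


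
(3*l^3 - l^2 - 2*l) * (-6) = -18*l^3 + 6*l^2 + 12*l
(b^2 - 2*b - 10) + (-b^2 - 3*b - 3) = -5*b - 13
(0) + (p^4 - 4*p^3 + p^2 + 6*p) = p^4 - 4*p^3 + p^2 + 6*p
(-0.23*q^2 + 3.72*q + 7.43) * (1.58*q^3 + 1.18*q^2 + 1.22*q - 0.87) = -0.3634*q^5 + 5.6062*q^4 + 15.8484*q^3 + 13.5059*q^2 + 5.8282*q - 6.4641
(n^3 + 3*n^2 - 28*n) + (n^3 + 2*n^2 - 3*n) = 2*n^3 + 5*n^2 - 31*n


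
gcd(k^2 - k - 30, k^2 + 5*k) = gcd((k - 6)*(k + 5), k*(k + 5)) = k + 5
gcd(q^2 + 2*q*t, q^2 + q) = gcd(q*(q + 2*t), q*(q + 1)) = q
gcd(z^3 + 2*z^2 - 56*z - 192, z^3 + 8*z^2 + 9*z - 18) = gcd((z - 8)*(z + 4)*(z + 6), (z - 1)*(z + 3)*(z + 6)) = z + 6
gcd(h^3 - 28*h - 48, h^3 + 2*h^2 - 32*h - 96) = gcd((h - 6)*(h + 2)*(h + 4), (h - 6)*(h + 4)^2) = h^2 - 2*h - 24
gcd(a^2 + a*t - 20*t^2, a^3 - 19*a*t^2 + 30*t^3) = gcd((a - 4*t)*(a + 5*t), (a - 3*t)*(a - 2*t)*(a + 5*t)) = a + 5*t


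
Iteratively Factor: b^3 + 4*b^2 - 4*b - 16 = (b - 2)*(b^2 + 6*b + 8) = (b - 2)*(b + 2)*(b + 4)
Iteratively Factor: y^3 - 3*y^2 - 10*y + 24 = (y + 3)*(y^2 - 6*y + 8) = (y - 2)*(y + 3)*(y - 4)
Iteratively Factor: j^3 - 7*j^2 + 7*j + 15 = (j - 3)*(j^2 - 4*j - 5) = (j - 5)*(j - 3)*(j + 1)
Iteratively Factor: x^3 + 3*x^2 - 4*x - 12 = (x + 2)*(x^2 + x - 6) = (x + 2)*(x + 3)*(x - 2)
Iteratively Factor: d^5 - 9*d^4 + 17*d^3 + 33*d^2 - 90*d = (d)*(d^4 - 9*d^3 + 17*d^2 + 33*d - 90) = d*(d - 5)*(d^3 - 4*d^2 - 3*d + 18) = d*(d - 5)*(d + 2)*(d^2 - 6*d + 9) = d*(d - 5)*(d - 3)*(d + 2)*(d - 3)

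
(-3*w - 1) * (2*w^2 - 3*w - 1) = -6*w^3 + 7*w^2 + 6*w + 1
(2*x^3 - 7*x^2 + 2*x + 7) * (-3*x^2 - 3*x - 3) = -6*x^5 + 15*x^4 + 9*x^3 - 6*x^2 - 27*x - 21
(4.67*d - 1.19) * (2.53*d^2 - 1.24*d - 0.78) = 11.8151*d^3 - 8.8015*d^2 - 2.167*d + 0.9282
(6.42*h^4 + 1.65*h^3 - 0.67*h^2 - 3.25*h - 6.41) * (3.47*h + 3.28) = 22.2774*h^5 + 26.7831*h^4 + 3.0871*h^3 - 13.4751*h^2 - 32.9027*h - 21.0248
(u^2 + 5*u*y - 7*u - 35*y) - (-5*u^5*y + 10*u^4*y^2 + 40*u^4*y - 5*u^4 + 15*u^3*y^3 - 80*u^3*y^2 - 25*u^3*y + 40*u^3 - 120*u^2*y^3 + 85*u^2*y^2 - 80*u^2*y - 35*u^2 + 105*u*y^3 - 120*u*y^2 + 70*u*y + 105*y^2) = 5*u^5*y - 10*u^4*y^2 - 40*u^4*y + 5*u^4 - 15*u^3*y^3 + 80*u^3*y^2 + 25*u^3*y - 40*u^3 + 120*u^2*y^3 - 85*u^2*y^2 + 80*u^2*y + 36*u^2 - 105*u*y^3 + 120*u*y^2 - 65*u*y - 7*u - 105*y^2 - 35*y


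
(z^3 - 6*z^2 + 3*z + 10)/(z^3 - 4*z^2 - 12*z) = (-z^3 + 6*z^2 - 3*z - 10)/(z*(-z^2 + 4*z + 12))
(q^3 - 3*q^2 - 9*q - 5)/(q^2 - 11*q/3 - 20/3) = 3*(q^2 + 2*q + 1)/(3*q + 4)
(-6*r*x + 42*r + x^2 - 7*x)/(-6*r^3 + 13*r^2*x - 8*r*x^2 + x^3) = (x - 7)/(r^2 - 2*r*x + x^2)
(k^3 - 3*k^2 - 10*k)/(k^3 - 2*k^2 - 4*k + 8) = k*(k - 5)/(k^2 - 4*k + 4)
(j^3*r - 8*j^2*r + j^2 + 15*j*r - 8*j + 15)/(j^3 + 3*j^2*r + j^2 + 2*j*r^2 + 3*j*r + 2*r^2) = (j^3*r - 8*j^2*r + j^2 + 15*j*r - 8*j + 15)/(j^3 + 3*j^2*r + j^2 + 2*j*r^2 + 3*j*r + 2*r^2)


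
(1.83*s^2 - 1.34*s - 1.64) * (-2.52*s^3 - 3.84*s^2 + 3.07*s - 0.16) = -4.6116*s^5 - 3.6504*s^4 + 14.8965*s^3 + 1.891*s^2 - 4.8204*s + 0.2624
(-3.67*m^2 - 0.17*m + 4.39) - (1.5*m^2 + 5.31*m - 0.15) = -5.17*m^2 - 5.48*m + 4.54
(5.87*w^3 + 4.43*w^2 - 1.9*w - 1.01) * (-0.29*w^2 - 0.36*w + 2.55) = -1.7023*w^5 - 3.3979*w^4 + 13.9247*w^3 + 12.2734*w^2 - 4.4814*w - 2.5755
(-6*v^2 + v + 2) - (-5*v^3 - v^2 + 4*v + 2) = 5*v^3 - 5*v^2 - 3*v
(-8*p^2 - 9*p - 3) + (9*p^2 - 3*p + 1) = p^2 - 12*p - 2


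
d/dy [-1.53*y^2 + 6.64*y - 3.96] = 6.64 - 3.06*y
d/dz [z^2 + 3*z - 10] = 2*z + 3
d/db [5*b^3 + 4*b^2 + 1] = b*(15*b + 8)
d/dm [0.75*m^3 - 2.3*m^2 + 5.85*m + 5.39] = 2.25*m^2 - 4.6*m + 5.85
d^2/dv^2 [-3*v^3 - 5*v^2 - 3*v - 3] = -18*v - 10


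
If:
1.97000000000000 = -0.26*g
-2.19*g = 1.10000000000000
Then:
No Solution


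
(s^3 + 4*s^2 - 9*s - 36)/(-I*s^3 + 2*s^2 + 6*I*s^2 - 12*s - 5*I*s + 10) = I*(s^3 + 4*s^2 - 9*s - 36)/(s^3 + 2*s^2*(-3 + I) + s*(5 - 12*I) + 10*I)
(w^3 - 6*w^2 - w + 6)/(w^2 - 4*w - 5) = (w^2 - 7*w + 6)/(w - 5)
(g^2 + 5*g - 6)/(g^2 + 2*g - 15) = (g^2 + 5*g - 6)/(g^2 + 2*g - 15)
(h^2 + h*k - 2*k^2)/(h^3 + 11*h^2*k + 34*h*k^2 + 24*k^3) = (h^2 + h*k - 2*k^2)/(h^3 + 11*h^2*k + 34*h*k^2 + 24*k^3)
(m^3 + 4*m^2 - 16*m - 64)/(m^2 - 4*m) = m + 8 + 16/m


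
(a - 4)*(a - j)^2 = a^3 - 2*a^2*j - 4*a^2 + a*j^2 + 8*a*j - 4*j^2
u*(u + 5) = u^2 + 5*u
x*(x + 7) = x^2 + 7*x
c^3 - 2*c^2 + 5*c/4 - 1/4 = (c - 1)*(c - 1/2)^2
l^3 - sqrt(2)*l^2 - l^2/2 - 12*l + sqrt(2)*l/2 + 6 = (l - 1/2)*(l - 3*sqrt(2))*(l + 2*sqrt(2))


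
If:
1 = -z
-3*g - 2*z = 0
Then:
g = 2/3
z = -1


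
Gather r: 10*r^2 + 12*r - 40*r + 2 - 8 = 10*r^2 - 28*r - 6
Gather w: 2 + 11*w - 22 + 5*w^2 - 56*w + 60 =5*w^2 - 45*w + 40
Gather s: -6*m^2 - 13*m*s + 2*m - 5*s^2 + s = -6*m^2 + 2*m - 5*s^2 + s*(1 - 13*m)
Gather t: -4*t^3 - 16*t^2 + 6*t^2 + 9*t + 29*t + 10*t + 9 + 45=-4*t^3 - 10*t^2 + 48*t + 54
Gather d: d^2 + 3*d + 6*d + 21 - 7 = d^2 + 9*d + 14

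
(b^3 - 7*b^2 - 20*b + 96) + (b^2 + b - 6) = b^3 - 6*b^2 - 19*b + 90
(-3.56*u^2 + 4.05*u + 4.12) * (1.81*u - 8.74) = -6.4436*u^3 + 38.4449*u^2 - 27.9398*u - 36.0088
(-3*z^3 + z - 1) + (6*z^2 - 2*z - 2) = -3*z^3 + 6*z^2 - z - 3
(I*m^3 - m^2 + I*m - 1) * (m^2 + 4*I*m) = I*m^5 - 5*m^4 - 3*I*m^3 - 5*m^2 - 4*I*m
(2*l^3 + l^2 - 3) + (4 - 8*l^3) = -6*l^3 + l^2 + 1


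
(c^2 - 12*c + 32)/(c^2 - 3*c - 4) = (c - 8)/(c + 1)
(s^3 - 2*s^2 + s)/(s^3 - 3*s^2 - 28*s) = (-s^2 + 2*s - 1)/(-s^2 + 3*s + 28)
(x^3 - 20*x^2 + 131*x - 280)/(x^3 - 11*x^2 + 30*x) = (x^2 - 15*x + 56)/(x*(x - 6))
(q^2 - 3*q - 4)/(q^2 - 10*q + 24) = (q + 1)/(q - 6)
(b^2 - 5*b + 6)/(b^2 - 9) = (b - 2)/(b + 3)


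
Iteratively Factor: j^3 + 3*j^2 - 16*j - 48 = (j + 4)*(j^2 - j - 12) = (j + 3)*(j + 4)*(j - 4)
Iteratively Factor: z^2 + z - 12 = (z - 3)*(z + 4)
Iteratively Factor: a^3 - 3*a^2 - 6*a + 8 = (a - 1)*(a^2 - 2*a - 8) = (a - 4)*(a - 1)*(a + 2)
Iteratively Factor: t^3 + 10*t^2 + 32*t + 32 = (t + 4)*(t^2 + 6*t + 8) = (t + 4)^2*(t + 2)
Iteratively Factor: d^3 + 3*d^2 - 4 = (d + 2)*(d^2 + d - 2) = (d + 2)^2*(d - 1)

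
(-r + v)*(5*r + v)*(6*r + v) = -30*r^3 + 19*r^2*v + 10*r*v^2 + v^3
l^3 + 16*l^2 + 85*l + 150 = (l + 5)^2*(l + 6)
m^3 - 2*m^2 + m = m*(m - 1)^2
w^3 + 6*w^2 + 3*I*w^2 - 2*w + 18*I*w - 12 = (w + 6)*(w + I)*(w + 2*I)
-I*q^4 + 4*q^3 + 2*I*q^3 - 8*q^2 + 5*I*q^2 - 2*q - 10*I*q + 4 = (q - 2)*(q + I)*(q + 2*I)*(-I*q + 1)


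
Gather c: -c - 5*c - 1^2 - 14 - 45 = -6*c - 60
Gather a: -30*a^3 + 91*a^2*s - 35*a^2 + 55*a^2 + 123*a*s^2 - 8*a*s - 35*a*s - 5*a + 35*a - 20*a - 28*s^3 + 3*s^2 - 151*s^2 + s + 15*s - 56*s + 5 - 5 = -30*a^3 + a^2*(91*s + 20) + a*(123*s^2 - 43*s + 10) - 28*s^3 - 148*s^2 - 40*s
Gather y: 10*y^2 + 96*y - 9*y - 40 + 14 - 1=10*y^2 + 87*y - 27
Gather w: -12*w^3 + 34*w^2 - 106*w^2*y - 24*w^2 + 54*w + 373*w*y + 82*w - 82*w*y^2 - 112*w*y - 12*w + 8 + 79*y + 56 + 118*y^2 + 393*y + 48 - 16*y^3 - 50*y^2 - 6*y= -12*w^3 + w^2*(10 - 106*y) + w*(-82*y^2 + 261*y + 124) - 16*y^3 + 68*y^2 + 466*y + 112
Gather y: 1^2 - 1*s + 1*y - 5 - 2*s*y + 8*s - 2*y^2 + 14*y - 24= 7*s - 2*y^2 + y*(15 - 2*s) - 28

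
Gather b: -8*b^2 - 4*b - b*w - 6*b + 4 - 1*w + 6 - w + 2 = -8*b^2 + b*(-w - 10) - 2*w + 12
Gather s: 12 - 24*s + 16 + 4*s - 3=25 - 20*s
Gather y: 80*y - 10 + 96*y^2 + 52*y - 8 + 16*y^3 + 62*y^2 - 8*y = 16*y^3 + 158*y^2 + 124*y - 18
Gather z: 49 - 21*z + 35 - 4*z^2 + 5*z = -4*z^2 - 16*z + 84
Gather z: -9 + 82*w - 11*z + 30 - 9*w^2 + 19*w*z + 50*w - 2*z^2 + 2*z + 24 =-9*w^2 + 132*w - 2*z^2 + z*(19*w - 9) + 45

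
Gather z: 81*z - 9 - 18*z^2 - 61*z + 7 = -18*z^2 + 20*z - 2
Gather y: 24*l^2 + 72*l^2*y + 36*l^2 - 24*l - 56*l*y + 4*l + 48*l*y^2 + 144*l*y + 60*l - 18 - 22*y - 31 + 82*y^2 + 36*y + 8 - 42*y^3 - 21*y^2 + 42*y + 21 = 60*l^2 + 40*l - 42*y^3 + y^2*(48*l + 61) + y*(72*l^2 + 88*l + 56) - 20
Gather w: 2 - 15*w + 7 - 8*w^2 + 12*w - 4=-8*w^2 - 3*w + 5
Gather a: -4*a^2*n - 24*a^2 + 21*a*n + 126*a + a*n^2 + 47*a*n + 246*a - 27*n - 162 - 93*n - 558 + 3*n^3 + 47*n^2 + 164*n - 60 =a^2*(-4*n - 24) + a*(n^2 + 68*n + 372) + 3*n^3 + 47*n^2 + 44*n - 780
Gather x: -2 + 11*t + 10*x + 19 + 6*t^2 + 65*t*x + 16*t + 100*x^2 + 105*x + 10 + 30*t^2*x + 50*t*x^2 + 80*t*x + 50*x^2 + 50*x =6*t^2 + 27*t + x^2*(50*t + 150) + x*(30*t^2 + 145*t + 165) + 27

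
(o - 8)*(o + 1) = o^2 - 7*o - 8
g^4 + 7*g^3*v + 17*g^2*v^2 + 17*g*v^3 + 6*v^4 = (g + v)^2*(g + 2*v)*(g + 3*v)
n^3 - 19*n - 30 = (n - 5)*(n + 2)*(n + 3)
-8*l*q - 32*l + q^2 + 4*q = (-8*l + q)*(q + 4)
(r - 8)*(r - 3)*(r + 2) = r^3 - 9*r^2 + 2*r + 48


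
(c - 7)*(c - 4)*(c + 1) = c^3 - 10*c^2 + 17*c + 28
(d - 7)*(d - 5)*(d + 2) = d^3 - 10*d^2 + 11*d + 70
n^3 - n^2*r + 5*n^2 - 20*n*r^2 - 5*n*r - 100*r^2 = (n + 5)*(n - 5*r)*(n + 4*r)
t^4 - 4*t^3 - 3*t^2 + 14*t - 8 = (t - 4)*(t - 1)^2*(t + 2)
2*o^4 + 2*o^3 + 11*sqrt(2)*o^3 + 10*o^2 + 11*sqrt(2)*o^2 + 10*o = o*(o + 5*sqrt(2))*(sqrt(2)*o + 1)*(sqrt(2)*o + sqrt(2))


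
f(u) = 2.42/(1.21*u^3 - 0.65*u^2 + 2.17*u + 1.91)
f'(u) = 2.42*(-3.63*u^2 + 1.3*u - 2.17)/(1.21*u^3 - 0.65*u^2 + 2.17*u + 1.91)^2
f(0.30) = 0.95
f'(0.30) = -0.79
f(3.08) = 0.06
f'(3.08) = -0.06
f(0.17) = 1.07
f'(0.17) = -0.97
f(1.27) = 0.40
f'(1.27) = -0.42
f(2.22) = 0.14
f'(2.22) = -0.15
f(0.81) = 0.62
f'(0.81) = -0.56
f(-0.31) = 2.13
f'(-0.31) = -5.45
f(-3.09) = -0.05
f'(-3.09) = -0.05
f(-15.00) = -0.00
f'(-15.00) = -0.00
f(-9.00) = -0.00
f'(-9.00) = -0.00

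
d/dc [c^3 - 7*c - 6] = 3*c^2 - 7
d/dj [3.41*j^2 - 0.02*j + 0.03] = 6.82*j - 0.02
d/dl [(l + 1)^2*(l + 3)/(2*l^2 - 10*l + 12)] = (l^4 - 10*l^3 - 14*l^2 + 54*l + 57)/(2*(l^4 - 10*l^3 + 37*l^2 - 60*l + 36))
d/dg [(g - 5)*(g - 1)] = 2*g - 6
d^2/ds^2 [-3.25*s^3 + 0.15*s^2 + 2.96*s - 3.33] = 0.3 - 19.5*s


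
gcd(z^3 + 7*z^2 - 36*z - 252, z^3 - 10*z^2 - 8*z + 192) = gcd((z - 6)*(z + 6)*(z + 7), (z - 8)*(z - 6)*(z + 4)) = z - 6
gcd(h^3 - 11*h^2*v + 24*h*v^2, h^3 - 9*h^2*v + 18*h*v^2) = -h^2 + 3*h*v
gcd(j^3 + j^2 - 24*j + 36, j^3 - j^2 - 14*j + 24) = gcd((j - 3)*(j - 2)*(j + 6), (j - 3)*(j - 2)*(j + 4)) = j^2 - 5*j + 6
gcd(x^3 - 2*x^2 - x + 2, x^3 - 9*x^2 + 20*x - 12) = x^2 - 3*x + 2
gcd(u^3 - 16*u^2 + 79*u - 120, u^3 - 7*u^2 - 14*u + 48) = u - 8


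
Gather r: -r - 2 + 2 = -r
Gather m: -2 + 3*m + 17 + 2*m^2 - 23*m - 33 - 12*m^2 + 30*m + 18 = -10*m^2 + 10*m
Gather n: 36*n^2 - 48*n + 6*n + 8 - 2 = 36*n^2 - 42*n + 6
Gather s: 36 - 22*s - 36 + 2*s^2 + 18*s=2*s^2 - 4*s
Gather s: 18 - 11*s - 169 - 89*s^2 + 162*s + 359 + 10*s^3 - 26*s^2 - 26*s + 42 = 10*s^3 - 115*s^2 + 125*s + 250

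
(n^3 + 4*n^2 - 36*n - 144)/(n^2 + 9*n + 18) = (n^2 - 2*n - 24)/(n + 3)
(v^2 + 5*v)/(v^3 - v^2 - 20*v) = (v + 5)/(v^2 - v - 20)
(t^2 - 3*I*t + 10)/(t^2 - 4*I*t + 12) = (t - 5*I)/(t - 6*I)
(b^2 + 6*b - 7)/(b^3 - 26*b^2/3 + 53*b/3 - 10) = 3*(b + 7)/(3*b^2 - 23*b + 30)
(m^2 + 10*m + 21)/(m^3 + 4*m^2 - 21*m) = (m + 3)/(m*(m - 3))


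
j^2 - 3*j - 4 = (j - 4)*(j + 1)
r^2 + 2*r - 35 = (r - 5)*(r + 7)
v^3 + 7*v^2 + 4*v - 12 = (v - 1)*(v + 2)*(v + 6)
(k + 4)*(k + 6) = k^2 + 10*k + 24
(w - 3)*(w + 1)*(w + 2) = w^3 - 7*w - 6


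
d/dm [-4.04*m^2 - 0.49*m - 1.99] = -8.08*m - 0.49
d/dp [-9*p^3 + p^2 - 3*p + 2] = -27*p^2 + 2*p - 3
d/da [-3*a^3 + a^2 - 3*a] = -9*a^2 + 2*a - 3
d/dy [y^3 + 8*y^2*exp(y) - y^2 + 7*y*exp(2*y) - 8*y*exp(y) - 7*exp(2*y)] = 8*y^2*exp(y) + 3*y^2 + 14*y*exp(2*y) + 8*y*exp(y) - 2*y - 7*exp(2*y) - 8*exp(y)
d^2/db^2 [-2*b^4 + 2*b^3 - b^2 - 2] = -24*b^2 + 12*b - 2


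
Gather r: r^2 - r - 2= r^2 - r - 2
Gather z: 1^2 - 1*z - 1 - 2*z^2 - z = -2*z^2 - 2*z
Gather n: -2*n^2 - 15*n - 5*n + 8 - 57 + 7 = -2*n^2 - 20*n - 42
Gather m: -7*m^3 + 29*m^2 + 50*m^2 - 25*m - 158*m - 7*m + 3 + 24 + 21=-7*m^3 + 79*m^2 - 190*m + 48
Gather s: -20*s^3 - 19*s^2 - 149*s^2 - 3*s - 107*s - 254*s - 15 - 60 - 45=-20*s^3 - 168*s^2 - 364*s - 120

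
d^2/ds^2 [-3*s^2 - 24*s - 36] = -6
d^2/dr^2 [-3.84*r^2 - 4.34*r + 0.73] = -7.68000000000000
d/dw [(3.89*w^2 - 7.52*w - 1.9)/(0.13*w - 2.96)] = (0.5057*w^2 - 23.0288*w + 22.5062)/(0.0169*w^2 - 0.7696*w + 8.7616)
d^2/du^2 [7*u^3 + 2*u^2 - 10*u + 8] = 42*u + 4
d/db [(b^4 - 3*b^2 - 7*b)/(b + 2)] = (b*(-b^3 + 3*b + 7) + (b + 2)*(4*b^3 - 6*b - 7))/(b + 2)^2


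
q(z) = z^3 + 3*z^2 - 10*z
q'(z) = 3*z^2 + 6*z - 10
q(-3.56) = 28.50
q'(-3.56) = 6.66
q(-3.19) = 29.97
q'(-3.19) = 1.39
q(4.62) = 116.44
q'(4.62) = 81.75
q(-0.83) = 9.79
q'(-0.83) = -12.91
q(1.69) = -3.50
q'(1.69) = 8.71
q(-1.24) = 15.11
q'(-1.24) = -12.83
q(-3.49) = 28.93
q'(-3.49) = 5.60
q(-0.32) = 3.47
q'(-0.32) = -11.61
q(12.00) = 2040.00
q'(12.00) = 494.00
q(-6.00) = -48.00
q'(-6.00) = 62.00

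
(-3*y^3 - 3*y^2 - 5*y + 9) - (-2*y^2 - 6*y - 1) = -3*y^3 - y^2 + y + 10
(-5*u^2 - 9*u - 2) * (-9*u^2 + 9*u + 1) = 45*u^4 + 36*u^3 - 68*u^2 - 27*u - 2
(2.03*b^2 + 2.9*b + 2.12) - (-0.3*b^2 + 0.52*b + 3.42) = 2.33*b^2 + 2.38*b - 1.3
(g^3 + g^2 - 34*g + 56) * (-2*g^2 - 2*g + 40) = -2*g^5 - 4*g^4 + 106*g^3 - 4*g^2 - 1472*g + 2240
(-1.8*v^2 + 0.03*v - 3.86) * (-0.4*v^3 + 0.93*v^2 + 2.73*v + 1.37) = 0.72*v^5 - 1.686*v^4 - 3.3421*v^3 - 5.9739*v^2 - 10.4967*v - 5.2882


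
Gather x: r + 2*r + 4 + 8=3*r + 12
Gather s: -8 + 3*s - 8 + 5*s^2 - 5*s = 5*s^2 - 2*s - 16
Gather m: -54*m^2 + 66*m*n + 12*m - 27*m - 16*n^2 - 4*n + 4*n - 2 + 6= -54*m^2 + m*(66*n - 15) - 16*n^2 + 4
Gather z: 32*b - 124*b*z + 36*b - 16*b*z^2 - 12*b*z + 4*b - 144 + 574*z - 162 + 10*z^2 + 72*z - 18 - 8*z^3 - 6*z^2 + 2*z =72*b - 8*z^3 + z^2*(4 - 16*b) + z*(648 - 136*b) - 324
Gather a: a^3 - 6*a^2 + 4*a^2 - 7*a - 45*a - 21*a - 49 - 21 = a^3 - 2*a^2 - 73*a - 70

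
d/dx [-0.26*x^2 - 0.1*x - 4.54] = -0.52*x - 0.1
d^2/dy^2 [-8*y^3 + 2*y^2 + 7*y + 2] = 4 - 48*y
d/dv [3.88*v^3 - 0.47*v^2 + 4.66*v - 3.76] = 11.64*v^2 - 0.94*v + 4.66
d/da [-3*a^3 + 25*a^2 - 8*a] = -9*a^2 + 50*a - 8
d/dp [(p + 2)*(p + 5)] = 2*p + 7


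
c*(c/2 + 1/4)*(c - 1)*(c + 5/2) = c^4/2 + c^3 - 7*c^2/8 - 5*c/8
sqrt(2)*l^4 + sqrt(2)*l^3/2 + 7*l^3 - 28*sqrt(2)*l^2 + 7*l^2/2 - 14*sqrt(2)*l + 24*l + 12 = (l - 2*sqrt(2))*(l - sqrt(2)/2)*(l + 6*sqrt(2))*(sqrt(2)*l + sqrt(2)/2)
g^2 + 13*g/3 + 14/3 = (g + 2)*(g + 7/3)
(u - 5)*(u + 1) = u^2 - 4*u - 5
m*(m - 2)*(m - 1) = m^3 - 3*m^2 + 2*m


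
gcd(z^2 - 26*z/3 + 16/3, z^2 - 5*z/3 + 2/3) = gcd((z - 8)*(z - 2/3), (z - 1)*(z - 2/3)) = z - 2/3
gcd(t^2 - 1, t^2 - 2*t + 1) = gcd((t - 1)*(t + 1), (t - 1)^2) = t - 1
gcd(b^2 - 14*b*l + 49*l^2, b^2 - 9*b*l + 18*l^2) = 1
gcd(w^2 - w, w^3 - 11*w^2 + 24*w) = w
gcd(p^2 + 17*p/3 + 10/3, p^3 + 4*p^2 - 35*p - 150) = p + 5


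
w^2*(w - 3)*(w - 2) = w^4 - 5*w^3 + 6*w^2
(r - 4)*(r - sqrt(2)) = r^2 - 4*r - sqrt(2)*r + 4*sqrt(2)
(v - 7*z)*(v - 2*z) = v^2 - 9*v*z + 14*z^2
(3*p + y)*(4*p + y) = 12*p^2 + 7*p*y + y^2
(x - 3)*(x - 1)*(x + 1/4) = x^3 - 15*x^2/4 + 2*x + 3/4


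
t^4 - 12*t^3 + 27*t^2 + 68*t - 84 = (t - 7)*(t - 6)*(t - 1)*(t + 2)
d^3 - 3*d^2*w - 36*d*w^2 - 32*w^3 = (d - 8*w)*(d + w)*(d + 4*w)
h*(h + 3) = h^2 + 3*h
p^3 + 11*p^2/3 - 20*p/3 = p*(p - 4/3)*(p + 5)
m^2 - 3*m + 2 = (m - 2)*(m - 1)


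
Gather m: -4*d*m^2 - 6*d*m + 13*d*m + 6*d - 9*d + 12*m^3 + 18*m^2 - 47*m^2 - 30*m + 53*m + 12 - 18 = -3*d + 12*m^3 + m^2*(-4*d - 29) + m*(7*d + 23) - 6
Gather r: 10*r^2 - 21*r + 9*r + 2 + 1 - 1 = 10*r^2 - 12*r + 2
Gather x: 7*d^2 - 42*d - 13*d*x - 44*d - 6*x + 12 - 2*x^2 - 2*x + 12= 7*d^2 - 86*d - 2*x^2 + x*(-13*d - 8) + 24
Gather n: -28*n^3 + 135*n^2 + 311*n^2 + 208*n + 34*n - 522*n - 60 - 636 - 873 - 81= -28*n^3 + 446*n^2 - 280*n - 1650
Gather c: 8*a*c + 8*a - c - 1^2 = 8*a + c*(8*a - 1) - 1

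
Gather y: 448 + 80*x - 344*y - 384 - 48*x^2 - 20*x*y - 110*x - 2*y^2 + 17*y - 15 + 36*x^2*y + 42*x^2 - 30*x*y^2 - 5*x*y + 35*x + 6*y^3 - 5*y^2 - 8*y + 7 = -6*x^2 + 5*x + 6*y^3 + y^2*(-30*x - 7) + y*(36*x^2 - 25*x - 335) + 56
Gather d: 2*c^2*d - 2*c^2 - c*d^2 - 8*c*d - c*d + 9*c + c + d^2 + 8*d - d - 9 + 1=-2*c^2 + 10*c + d^2*(1 - c) + d*(2*c^2 - 9*c + 7) - 8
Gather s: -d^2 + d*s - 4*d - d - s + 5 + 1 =-d^2 - 5*d + s*(d - 1) + 6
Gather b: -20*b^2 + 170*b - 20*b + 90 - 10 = -20*b^2 + 150*b + 80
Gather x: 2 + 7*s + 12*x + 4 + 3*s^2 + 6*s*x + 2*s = 3*s^2 + 9*s + x*(6*s + 12) + 6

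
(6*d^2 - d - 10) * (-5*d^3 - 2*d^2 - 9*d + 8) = -30*d^5 - 7*d^4 - 2*d^3 + 77*d^2 + 82*d - 80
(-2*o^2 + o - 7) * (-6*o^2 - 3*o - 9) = 12*o^4 + 57*o^2 + 12*o + 63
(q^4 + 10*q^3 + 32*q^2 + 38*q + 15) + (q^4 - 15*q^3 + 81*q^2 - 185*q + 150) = 2*q^4 - 5*q^3 + 113*q^2 - 147*q + 165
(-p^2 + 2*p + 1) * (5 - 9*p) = 9*p^3 - 23*p^2 + p + 5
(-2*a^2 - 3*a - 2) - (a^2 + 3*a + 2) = -3*a^2 - 6*a - 4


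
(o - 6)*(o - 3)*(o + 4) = o^3 - 5*o^2 - 18*o + 72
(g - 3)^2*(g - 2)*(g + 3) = g^4 - 5*g^3 - 3*g^2 + 45*g - 54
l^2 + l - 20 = (l - 4)*(l + 5)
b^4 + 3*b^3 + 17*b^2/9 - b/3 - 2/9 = (b - 1/3)*(b + 1/3)*(b + 1)*(b + 2)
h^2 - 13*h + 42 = (h - 7)*(h - 6)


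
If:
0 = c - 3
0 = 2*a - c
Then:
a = 3/2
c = 3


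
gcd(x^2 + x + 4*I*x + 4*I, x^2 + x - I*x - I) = x + 1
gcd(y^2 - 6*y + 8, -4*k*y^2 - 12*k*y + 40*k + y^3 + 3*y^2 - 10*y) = y - 2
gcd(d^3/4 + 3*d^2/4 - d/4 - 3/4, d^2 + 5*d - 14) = 1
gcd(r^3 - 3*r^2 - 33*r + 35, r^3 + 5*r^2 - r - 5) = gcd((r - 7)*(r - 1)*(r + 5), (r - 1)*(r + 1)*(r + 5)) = r^2 + 4*r - 5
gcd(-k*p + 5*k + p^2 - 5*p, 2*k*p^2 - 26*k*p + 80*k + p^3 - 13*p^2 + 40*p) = p - 5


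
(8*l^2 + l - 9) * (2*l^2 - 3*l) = 16*l^4 - 22*l^3 - 21*l^2 + 27*l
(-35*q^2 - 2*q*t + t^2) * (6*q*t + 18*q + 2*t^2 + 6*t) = -210*q^3*t - 630*q^3 - 82*q^2*t^2 - 246*q^2*t + 2*q*t^3 + 6*q*t^2 + 2*t^4 + 6*t^3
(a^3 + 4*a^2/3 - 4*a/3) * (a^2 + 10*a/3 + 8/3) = a^5 + 14*a^4/3 + 52*a^3/9 - 8*a^2/9 - 32*a/9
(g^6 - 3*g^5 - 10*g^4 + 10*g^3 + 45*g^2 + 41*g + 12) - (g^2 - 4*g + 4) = g^6 - 3*g^5 - 10*g^4 + 10*g^3 + 44*g^2 + 45*g + 8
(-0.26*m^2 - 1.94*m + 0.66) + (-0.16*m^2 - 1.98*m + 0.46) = -0.42*m^2 - 3.92*m + 1.12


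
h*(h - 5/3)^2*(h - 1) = h^4 - 13*h^3/3 + 55*h^2/9 - 25*h/9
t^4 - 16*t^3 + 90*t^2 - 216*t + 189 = (t - 7)*(t - 3)^3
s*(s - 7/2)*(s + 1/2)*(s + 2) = s^4 - s^3 - 31*s^2/4 - 7*s/2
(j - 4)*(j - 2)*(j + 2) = j^3 - 4*j^2 - 4*j + 16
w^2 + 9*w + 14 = (w + 2)*(w + 7)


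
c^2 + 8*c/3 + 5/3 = (c + 1)*(c + 5/3)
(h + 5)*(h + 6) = h^2 + 11*h + 30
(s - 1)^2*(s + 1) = s^3 - s^2 - s + 1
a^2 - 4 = (a - 2)*(a + 2)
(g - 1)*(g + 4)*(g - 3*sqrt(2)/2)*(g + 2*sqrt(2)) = g^4 + sqrt(2)*g^3/2 + 3*g^3 - 10*g^2 + 3*sqrt(2)*g^2/2 - 18*g - 2*sqrt(2)*g + 24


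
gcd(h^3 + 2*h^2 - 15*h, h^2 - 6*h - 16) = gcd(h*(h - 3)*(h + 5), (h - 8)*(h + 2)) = 1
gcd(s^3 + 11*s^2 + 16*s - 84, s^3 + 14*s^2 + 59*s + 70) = s + 7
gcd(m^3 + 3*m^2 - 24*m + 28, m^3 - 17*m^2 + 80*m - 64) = 1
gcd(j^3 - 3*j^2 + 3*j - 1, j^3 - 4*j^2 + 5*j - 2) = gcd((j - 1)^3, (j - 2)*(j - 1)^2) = j^2 - 2*j + 1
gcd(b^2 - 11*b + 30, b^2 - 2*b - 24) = b - 6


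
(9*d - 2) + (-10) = 9*d - 12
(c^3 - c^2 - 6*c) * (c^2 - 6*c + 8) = c^5 - 7*c^4 + 8*c^3 + 28*c^2 - 48*c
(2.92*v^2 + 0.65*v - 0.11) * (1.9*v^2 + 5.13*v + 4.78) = 5.548*v^4 + 16.2146*v^3 + 17.0831*v^2 + 2.5427*v - 0.5258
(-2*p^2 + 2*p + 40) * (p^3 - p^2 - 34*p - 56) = -2*p^5 + 4*p^4 + 106*p^3 + 4*p^2 - 1472*p - 2240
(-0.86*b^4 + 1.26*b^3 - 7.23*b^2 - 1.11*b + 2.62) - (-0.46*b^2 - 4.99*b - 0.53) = -0.86*b^4 + 1.26*b^3 - 6.77*b^2 + 3.88*b + 3.15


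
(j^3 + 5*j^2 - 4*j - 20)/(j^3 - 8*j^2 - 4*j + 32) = (j + 5)/(j - 8)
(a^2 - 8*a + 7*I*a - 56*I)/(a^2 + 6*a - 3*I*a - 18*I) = (a^2 + a*(-8 + 7*I) - 56*I)/(a^2 + 3*a*(2 - I) - 18*I)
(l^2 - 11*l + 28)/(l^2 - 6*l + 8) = (l - 7)/(l - 2)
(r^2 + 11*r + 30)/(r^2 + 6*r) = (r + 5)/r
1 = 1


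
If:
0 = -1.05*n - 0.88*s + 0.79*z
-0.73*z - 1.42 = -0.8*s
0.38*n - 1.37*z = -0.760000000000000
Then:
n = -1.49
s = 1.90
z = 0.14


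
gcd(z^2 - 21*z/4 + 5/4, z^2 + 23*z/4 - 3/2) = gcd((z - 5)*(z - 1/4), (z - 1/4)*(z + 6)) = z - 1/4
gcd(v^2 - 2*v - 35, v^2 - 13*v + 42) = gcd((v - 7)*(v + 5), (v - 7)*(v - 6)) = v - 7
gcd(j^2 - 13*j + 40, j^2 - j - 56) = j - 8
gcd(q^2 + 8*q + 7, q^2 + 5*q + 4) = q + 1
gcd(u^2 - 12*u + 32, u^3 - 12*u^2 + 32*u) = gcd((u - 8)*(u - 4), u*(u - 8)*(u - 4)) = u^2 - 12*u + 32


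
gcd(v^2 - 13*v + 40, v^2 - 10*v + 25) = v - 5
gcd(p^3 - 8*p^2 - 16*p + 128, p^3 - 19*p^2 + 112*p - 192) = p - 8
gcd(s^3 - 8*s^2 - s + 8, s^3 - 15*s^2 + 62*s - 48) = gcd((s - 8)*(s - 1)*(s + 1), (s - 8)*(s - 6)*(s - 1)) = s^2 - 9*s + 8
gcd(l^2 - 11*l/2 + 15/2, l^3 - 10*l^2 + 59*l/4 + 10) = l - 5/2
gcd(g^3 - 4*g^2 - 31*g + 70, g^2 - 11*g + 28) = g - 7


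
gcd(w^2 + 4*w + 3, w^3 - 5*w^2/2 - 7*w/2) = w + 1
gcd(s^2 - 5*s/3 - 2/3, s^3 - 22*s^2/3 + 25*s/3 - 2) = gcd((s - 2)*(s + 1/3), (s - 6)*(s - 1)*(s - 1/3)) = 1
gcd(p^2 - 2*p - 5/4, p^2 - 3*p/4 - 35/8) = p - 5/2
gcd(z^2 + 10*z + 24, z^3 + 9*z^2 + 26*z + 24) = z + 4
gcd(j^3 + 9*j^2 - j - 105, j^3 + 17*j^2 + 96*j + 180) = j + 5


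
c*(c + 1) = c^2 + c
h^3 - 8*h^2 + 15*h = h*(h - 5)*(h - 3)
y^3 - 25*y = y*(y - 5)*(y + 5)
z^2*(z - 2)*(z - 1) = z^4 - 3*z^3 + 2*z^2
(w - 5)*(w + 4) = w^2 - w - 20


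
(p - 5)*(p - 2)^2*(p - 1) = p^4 - 10*p^3 + 33*p^2 - 44*p + 20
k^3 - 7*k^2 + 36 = (k - 6)*(k - 3)*(k + 2)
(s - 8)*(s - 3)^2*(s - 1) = s^4 - 15*s^3 + 71*s^2 - 129*s + 72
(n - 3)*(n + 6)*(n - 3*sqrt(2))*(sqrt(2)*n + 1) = sqrt(2)*n^4 - 5*n^3 + 3*sqrt(2)*n^3 - 21*sqrt(2)*n^2 - 15*n^2 - 9*sqrt(2)*n + 90*n + 54*sqrt(2)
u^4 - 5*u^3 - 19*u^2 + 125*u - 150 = (u - 5)*(u - 3)*(u - 2)*(u + 5)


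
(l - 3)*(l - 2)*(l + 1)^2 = l^4 - 3*l^3 - 3*l^2 + 7*l + 6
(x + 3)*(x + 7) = x^2 + 10*x + 21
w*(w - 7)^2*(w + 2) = w^4 - 12*w^3 + 21*w^2 + 98*w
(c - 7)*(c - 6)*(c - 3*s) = c^3 - 3*c^2*s - 13*c^2 + 39*c*s + 42*c - 126*s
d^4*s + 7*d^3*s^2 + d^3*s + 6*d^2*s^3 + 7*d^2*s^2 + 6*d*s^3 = d*(d + s)*(d + 6*s)*(d*s + s)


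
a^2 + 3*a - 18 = (a - 3)*(a + 6)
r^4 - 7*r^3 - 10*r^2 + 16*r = r*(r - 8)*(r - 1)*(r + 2)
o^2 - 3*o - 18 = (o - 6)*(o + 3)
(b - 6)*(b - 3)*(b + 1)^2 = b^4 - 7*b^3 + b^2 + 27*b + 18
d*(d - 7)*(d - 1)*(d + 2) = d^4 - 6*d^3 - 9*d^2 + 14*d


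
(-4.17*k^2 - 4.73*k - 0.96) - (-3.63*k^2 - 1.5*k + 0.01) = -0.54*k^2 - 3.23*k - 0.97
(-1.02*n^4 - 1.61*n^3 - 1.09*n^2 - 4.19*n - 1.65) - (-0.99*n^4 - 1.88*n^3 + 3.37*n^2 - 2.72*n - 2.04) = -0.03*n^4 + 0.27*n^3 - 4.46*n^2 - 1.47*n + 0.39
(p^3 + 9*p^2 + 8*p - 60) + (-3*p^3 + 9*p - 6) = -2*p^3 + 9*p^2 + 17*p - 66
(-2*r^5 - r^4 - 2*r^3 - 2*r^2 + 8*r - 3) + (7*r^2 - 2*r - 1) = -2*r^5 - r^4 - 2*r^3 + 5*r^2 + 6*r - 4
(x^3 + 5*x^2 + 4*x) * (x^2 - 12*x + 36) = x^5 - 7*x^4 - 20*x^3 + 132*x^2 + 144*x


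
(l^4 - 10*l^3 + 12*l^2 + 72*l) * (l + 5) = l^5 - 5*l^4 - 38*l^3 + 132*l^2 + 360*l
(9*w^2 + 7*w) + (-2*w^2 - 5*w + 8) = 7*w^2 + 2*w + 8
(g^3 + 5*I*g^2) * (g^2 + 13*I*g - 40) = g^5 + 18*I*g^4 - 105*g^3 - 200*I*g^2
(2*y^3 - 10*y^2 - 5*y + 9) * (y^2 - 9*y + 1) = 2*y^5 - 28*y^4 + 87*y^3 + 44*y^2 - 86*y + 9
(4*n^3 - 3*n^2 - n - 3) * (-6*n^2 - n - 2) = -24*n^5 + 14*n^4 + n^3 + 25*n^2 + 5*n + 6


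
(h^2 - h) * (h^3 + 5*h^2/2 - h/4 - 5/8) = h^5 + 3*h^4/2 - 11*h^3/4 - 3*h^2/8 + 5*h/8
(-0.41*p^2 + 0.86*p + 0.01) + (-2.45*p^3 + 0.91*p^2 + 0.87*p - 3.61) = -2.45*p^3 + 0.5*p^2 + 1.73*p - 3.6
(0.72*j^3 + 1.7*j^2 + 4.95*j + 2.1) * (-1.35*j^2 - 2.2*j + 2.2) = -0.972*j^5 - 3.879*j^4 - 8.8385*j^3 - 9.985*j^2 + 6.27*j + 4.62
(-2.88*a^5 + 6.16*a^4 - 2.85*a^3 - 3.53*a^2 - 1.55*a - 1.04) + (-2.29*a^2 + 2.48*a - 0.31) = -2.88*a^5 + 6.16*a^4 - 2.85*a^3 - 5.82*a^2 + 0.93*a - 1.35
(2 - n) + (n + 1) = 3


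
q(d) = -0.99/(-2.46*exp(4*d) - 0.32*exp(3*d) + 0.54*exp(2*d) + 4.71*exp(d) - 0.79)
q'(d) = -0.99*(9.84*exp(4*d) + 0.96*exp(3*d) - 1.08*exp(2*d) - 4.71*exp(d))/(-2.46*exp(4*d) - 0.32*exp(3*d) + 0.54*exp(2*d) + 4.71*exp(d) - 0.79)^2 = (-9.7416*exp(3*d) - 0.9504*exp(2*d) + 1.0692*exp(d) + 4.6629)*exp(d)/(2.46*exp(4*d) + 0.32*exp(3*d) - 0.54*exp(2*d) - 4.71*exp(d) + 0.79)^2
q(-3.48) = 1.54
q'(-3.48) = 0.35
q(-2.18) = 3.94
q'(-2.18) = 8.50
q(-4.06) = 1.40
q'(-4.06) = 0.16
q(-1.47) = -3.19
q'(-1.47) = 11.29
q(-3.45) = 1.55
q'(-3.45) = 0.36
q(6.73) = 0.00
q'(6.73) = -0.00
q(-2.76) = 2.02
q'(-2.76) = 1.25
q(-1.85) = 25.51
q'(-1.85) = 497.92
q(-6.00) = 1.27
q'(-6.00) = 0.02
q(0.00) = -0.59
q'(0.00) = -1.76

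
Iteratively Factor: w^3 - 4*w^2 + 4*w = (w)*(w^2 - 4*w + 4) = w*(w - 2)*(w - 2)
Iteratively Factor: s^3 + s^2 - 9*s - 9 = (s - 3)*(s^2 + 4*s + 3) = (s - 3)*(s + 1)*(s + 3)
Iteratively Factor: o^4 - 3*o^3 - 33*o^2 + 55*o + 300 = (o + 4)*(o^3 - 7*o^2 - 5*o + 75) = (o + 3)*(o + 4)*(o^2 - 10*o + 25) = (o - 5)*(o + 3)*(o + 4)*(o - 5)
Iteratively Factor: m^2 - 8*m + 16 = (m - 4)*(m - 4)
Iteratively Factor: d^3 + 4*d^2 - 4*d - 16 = (d + 4)*(d^2 - 4) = (d - 2)*(d + 4)*(d + 2)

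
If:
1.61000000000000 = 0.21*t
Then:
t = 7.67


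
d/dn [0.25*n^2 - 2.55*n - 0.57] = 0.5*n - 2.55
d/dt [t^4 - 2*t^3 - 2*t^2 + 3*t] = 4*t^3 - 6*t^2 - 4*t + 3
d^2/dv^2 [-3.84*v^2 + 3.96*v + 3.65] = -7.68000000000000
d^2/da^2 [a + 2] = 0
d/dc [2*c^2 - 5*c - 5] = 4*c - 5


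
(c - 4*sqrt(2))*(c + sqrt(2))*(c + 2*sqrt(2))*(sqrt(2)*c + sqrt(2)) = sqrt(2)*c^4 - 2*c^3 + sqrt(2)*c^3 - 20*sqrt(2)*c^2 - 2*c^2 - 32*c - 20*sqrt(2)*c - 32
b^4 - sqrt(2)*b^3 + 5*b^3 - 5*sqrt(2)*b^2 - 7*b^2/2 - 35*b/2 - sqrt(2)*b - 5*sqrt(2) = (b + 5)*(b - 2*sqrt(2))*(b + sqrt(2)/2)^2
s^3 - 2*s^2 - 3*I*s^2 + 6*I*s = s*(s - 2)*(s - 3*I)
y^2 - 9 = (y - 3)*(y + 3)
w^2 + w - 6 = (w - 2)*(w + 3)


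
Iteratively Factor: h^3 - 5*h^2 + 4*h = (h - 1)*(h^2 - 4*h) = (h - 4)*(h - 1)*(h)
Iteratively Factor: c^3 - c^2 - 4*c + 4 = (c + 2)*(c^2 - 3*c + 2) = (c - 2)*(c + 2)*(c - 1)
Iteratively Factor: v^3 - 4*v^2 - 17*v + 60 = (v - 5)*(v^2 + v - 12) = (v - 5)*(v + 4)*(v - 3)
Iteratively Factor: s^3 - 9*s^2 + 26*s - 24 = (s - 2)*(s^2 - 7*s + 12) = (s - 4)*(s - 2)*(s - 3)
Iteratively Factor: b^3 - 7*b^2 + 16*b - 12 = (b - 2)*(b^2 - 5*b + 6) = (b - 3)*(b - 2)*(b - 2)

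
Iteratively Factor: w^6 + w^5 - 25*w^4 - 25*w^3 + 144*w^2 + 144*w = (w - 4)*(w^5 + 5*w^4 - 5*w^3 - 45*w^2 - 36*w) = (w - 4)*(w + 4)*(w^4 + w^3 - 9*w^2 - 9*w) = (w - 4)*(w - 3)*(w + 4)*(w^3 + 4*w^2 + 3*w) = (w - 4)*(w - 3)*(w + 3)*(w + 4)*(w^2 + w) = (w - 4)*(w - 3)*(w + 1)*(w + 3)*(w + 4)*(w)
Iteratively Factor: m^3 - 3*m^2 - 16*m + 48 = (m + 4)*(m^2 - 7*m + 12) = (m - 4)*(m + 4)*(m - 3)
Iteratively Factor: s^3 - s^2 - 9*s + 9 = (s - 1)*(s^2 - 9) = (s - 1)*(s + 3)*(s - 3)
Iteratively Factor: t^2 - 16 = (t + 4)*(t - 4)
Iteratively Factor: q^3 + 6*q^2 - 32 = (q + 4)*(q^2 + 2*q - 8) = (q + 4)^2*(q - 2)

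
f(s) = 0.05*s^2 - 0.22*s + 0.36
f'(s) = 0.1*s - 0.22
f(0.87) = 0.21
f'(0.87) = -0.13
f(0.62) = 0.24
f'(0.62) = -0.16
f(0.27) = 0.30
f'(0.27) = -0.19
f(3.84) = 0.25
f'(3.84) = 0.16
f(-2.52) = 1.23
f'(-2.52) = -0.47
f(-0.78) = 0.56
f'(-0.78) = -0.30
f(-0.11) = 0.38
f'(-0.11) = -0.23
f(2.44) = 0.12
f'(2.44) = 0.02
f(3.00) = 0.15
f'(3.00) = 0.08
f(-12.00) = 10.20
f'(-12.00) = -1.42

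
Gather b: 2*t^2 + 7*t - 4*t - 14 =2*t^2 + 3*t - 14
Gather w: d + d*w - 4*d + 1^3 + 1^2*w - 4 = -3*d + w*(d + 1) - 3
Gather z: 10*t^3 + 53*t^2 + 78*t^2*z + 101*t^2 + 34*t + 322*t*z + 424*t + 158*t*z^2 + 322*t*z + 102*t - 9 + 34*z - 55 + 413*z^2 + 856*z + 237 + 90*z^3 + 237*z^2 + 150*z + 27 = 10*t^3 + 154*t^2 + 560*t + 90*z^3 + z^2*(158*t + 650) + z*(78*t^2 + 644*t + 1040) + 200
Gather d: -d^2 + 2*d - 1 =-d^2 + 2*d - 1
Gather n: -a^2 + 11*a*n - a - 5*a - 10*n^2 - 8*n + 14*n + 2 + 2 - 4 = -a^2 - 6*a - 10*n^2 + n*(11*a + 6)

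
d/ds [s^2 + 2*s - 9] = 2*s + 2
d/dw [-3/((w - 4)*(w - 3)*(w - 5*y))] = 3*((w - 4)*(w - 3) + (w - 4)*(w - 5*y) + (w - 3)*(w - 5*y))/((w - 4)^2*(w - 3)^2*(w - 5*y)^2)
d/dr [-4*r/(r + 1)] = -4/(r + 1)^2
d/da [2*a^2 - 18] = 4*a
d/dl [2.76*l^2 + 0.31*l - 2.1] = 5.52*l + 0.31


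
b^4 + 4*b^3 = b^3*(b + 4)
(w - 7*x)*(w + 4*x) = w^2 - 3*w*x - 28*x^2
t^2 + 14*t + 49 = (t + 7)^2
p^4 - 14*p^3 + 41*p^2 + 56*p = p*(p - 8)*(p - 7)*(p + 1)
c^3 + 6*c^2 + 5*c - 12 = (c - 1)*(c + 3)*(c + 4)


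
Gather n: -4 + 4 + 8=8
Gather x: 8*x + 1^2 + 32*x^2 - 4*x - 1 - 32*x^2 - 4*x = 0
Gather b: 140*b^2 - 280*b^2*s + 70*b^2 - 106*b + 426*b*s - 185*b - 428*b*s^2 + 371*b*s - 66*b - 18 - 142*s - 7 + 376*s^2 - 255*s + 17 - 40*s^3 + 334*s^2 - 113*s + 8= b^2*(210 - 280*s) + b*(-428*s^2 + 797*s - 357) - 40*s^3 + 710*s^2 - 510*s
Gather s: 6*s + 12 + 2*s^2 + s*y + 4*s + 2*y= 2*s^2 + s*(y + 10) + 2*y + 12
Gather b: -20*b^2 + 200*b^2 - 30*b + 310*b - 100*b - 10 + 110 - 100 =180*b^2 + 180*b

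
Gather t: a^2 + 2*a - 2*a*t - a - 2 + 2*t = a^2 + a + t*(2 - 2*a) - 2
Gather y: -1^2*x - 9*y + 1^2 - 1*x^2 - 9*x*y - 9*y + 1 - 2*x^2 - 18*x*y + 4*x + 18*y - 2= -3*x^2 - 27*x*y + 3*x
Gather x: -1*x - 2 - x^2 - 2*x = -x^2 - 3*x - 2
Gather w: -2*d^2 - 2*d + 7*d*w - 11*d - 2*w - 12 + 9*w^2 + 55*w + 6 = -2*d^2 - 13*d + 9*w^2 + w*(7*d + 53) - 6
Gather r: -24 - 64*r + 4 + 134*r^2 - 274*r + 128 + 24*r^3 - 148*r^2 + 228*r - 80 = 24*r^3 - 14*r^2 - 110*r + 28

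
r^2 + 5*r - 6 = (r - 1)*(r + 6)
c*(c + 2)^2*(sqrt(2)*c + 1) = sqrt(2)*c^4 + c^3 + 4*sqrt(2)*c^3 + 4*c^2 + 4*sqrt(2)*c^2 + 4*c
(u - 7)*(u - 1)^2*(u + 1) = u^4 - 8*u^3 + 6*u^2 + 8*u - 7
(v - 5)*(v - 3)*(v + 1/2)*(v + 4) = v^4 - 7*v^3/2 - 19*v^2 + 103*v/2 + 30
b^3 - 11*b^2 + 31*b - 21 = (b - 7)*(b - 3)*(b - 1)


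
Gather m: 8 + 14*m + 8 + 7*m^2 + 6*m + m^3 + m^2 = m^3 + 8*m^2 + 20*m + 16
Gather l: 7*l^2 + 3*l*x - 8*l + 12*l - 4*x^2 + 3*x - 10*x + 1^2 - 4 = 7*l^2 + l*(3*x + 4) - 4*x^2 - 7*x - 3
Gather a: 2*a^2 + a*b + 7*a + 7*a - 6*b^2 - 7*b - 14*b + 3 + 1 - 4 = 2*a^2 + a*(b + 14) - 6*b^2 - 21*b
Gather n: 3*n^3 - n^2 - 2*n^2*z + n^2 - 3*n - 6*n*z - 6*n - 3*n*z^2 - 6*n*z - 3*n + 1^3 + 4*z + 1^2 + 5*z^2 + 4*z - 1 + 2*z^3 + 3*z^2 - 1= 3*n^3 - 2*n^2*z + n*(-3*z^2 - 12*z - 12) + 2*z^3 + 8*z^2 + 8*z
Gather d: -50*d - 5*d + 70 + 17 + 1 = 88 - 55*d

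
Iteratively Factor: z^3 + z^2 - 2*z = (z - 1)*(z^2 + 2*z) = (z - 1)*(z + 2)*(z)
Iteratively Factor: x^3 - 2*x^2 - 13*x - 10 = (x - 5)*(x^2 + 3*x + 2) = (x - 5)*(x + 1)*(x + 2)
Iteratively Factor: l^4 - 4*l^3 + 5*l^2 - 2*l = (l - 2)*(l^3 - 2*l^2 + l) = (l - 2)*(l - 1)*(l^2 - l) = (l - 2)*(l - 1)^2*(l)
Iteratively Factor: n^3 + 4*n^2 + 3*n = (n)*(n^2 + 4*n + 3) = n*(n + 1)*(n + 3)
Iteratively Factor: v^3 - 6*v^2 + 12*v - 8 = (v - 2)*(v^2 - 4*v + 4) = (v - 2)^2*(v - 2)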